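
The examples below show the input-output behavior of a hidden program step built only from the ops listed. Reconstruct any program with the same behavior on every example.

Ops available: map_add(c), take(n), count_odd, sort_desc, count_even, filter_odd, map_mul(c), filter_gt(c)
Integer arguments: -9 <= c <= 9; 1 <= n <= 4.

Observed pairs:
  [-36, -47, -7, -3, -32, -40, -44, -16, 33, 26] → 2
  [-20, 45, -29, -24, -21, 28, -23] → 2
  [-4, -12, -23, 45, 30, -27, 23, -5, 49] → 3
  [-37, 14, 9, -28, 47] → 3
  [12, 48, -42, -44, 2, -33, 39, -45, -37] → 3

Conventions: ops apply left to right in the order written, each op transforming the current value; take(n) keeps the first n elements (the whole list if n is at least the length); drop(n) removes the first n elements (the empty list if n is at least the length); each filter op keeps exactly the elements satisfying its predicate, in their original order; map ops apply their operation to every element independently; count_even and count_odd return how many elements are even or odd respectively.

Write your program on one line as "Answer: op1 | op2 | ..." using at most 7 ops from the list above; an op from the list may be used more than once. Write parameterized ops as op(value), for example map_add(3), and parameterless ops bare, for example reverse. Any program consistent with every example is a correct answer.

filter_gt(2) | map_mul(-1) | map_mul(6) | take(3) | map_mul(-5) | count_even

Check, running the answer program on each example:
  [-36, -47, -7, -3, -32, -40, -44, -16, 33, 26] -> [33, 26] -> [-33, -26] -> [-198, -156] -> [-198, -156] -> [990, 780] -> 2
  [-20, 45, -29, -24, -21, 28, -23] -> [45, 28] -> [-45, -28] -> [-270, -168] -> [-270, -168] -> [1350, 840] -> 2
  [-4, -12, -23, 45, 30, -27, 23, -5, 49] -> [45, 30, 23, 49] -> [-45, -30, -23, -49] -> [-270, -180, -138, -294] -> [-270, -180, -138] -> [1350, 900, 690] -> 3
  [-37, 14, 9, -28, 47] -> [14, 9, 47] -> [-14, -9, -47] -> [-84, -54, -282] -> [-84, -54, -282] -> [420, 270, 1410] -> 3
  [12, 48, -42, -44, 2, -33, 39, -45, -37] -> [12, 48, 39] -> [-12, -48, -39] -> [-72, -288, -234] -> [-72, -288, -234] -> [360, 1440, 1170] -> 3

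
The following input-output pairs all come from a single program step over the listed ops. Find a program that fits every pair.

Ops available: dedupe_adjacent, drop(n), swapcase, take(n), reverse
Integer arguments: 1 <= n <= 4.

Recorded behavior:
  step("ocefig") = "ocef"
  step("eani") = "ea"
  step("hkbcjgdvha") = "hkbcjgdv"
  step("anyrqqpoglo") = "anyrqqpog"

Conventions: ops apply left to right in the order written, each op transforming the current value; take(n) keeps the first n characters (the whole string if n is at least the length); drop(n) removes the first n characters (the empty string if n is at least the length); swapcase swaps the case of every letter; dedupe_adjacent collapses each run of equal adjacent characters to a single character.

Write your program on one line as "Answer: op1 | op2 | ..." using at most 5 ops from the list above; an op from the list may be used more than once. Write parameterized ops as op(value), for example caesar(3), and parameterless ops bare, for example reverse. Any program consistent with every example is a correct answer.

reverse | swapcase | drop(2) | reverse | swapcase

Check, running the answer program on each example:
  "ocefig" -> "gifeco" -> "GIFECO" -> "FECO" -> "OCEF" -> "ocef"
  "eani" -> "inae" -> "INAE" -> "AE" -> "EA" -> "ea"
  "hkbcjgdvha" -> "ahvdgjcbkh" -> "AHVDGJCBKH" -> "VDGJCBKH" -> "HKBCJGDV" -> "hkbcjgdv"
  "anyrqqpoglo" -> "olgopqqryna" -> "OLGOPQQRYNA" -> "GOPQQRYNA" -> "ANYRQQPOG" -> "anyrqqpog"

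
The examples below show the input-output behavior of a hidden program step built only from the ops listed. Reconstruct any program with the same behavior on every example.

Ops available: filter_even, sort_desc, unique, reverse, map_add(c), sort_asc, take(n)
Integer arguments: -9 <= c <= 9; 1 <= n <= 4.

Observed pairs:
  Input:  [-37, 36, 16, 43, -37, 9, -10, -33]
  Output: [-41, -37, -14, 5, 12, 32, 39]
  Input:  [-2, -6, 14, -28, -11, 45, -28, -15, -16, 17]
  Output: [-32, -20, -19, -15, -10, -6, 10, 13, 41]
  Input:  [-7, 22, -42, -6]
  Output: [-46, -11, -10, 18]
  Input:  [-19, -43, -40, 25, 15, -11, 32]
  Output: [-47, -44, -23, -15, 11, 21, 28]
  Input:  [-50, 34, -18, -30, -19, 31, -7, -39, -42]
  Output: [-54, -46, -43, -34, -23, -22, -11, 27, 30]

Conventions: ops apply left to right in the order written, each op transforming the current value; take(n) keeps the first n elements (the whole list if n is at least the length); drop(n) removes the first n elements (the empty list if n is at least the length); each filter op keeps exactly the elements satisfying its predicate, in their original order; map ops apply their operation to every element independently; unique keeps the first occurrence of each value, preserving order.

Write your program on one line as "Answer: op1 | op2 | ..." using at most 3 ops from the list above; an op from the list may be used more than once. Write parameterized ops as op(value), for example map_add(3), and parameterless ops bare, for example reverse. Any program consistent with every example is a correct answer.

map_add(-4) | unique | sort_asc

Check, running the answer program on each example:
  [-37, 36, 16, 43, -37, 9, -10, -33] -> [-41, 32, 12, 39, -41, 5, -14, -37] -> [-41, 32, 12, 39, 5, -14, -37] -> [-41, -37, -14, 5, 12, 32, 39]
  [-2, -6, 14, -28, -11, 45, -28, -15, -16, 17] -> [-6, -10, 10, -32, -15, 41, -32, -19, -20, 13] -> [-6, -10, 10, -32, -15, 41, -19, -20, 13] -> [-32, -20, -19, -15, -10, -6, 10, 13, 41]
  [-7, 22, -42, -6] -> [-11, 18, -46, -10] -> [-11, 18, -46, -10] -> [-46, -11, -10, 18]
  [-19, -43, -40, 25, 15, -11, 32] -> [-23, -47, -44, 21, 11, -15, 28] -> [-23, -47, -44, 21, 11, -15, 28] -> [-47, -44, -23, -15, 11, 21, 28]
  [-50, 34, -18, -30, -19, 31, -7, -39, -42] -> [-54, 30, -22, -34, -23, 27, -11, -43, -46] -> [-54, 30, -22, -34, -23, 27, -11, -43, -46] -> [-54, -46, -43, -34, -23, -22, -11, 27, 30]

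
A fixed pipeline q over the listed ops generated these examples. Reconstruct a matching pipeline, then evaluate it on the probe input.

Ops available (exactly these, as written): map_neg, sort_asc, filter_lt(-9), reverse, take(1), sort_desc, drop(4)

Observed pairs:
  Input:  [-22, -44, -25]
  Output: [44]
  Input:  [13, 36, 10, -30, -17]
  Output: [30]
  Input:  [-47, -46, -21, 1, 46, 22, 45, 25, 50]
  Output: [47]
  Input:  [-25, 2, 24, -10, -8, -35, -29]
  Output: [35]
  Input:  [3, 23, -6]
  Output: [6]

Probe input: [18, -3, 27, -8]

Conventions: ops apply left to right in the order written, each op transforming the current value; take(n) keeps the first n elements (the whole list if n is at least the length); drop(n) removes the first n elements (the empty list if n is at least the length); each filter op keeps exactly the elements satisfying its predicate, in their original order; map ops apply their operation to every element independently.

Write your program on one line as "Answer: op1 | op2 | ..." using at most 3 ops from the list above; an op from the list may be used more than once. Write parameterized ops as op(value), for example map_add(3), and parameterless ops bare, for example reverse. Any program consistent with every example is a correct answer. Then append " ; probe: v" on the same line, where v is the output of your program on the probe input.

sort_asc | take(1) | map_neg ; probe: [8]

Check, running the answer program on each example:
  [-22, -44, -25] -> [-44, -25, -22] -> [-44] -> [44]
  [13, 36, 10, -30, -17] -> [-30, -17, 10, 13, 36] -> [-30] -> [30]
  [-47, -46, -21, 1, 46, 22, 45, 25, 50] -> [-47, -46, -21, 1, 22, 25, 45, 46, 50] -> [-47] -> [47]
  [-25, 2, 24, -10, -8, -35, -29] -> [-35, -29, -25, -10, -8, 2, 24] -> [-35] -> [35]
  [3, 23, -6] -> [-6, 3, 23] -> [-6] -> [6]
  probe: [18, -3, 27, -8] -> [-8, -3, 18, 27] -> [-8] -> [8]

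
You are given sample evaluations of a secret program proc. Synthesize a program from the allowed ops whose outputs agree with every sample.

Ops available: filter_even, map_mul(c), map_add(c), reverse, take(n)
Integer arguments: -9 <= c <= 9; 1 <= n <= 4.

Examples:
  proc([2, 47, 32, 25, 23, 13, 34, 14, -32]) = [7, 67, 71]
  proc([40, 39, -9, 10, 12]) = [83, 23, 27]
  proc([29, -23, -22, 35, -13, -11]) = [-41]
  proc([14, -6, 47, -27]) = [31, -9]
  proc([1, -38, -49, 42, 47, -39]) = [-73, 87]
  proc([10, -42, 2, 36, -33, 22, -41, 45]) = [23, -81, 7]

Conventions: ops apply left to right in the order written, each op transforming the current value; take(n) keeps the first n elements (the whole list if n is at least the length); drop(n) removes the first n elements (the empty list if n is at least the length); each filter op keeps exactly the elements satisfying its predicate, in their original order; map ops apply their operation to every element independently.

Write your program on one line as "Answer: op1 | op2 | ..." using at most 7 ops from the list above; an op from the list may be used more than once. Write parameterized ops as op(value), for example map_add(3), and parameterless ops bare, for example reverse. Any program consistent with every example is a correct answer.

map_add(-4) | filter_even | map_add(3) | map_mul(2) | take(3) | map_add(5)

Check, running the answer program on each example:
  [2, 47, 32, 25, 23, 13, 34, 14, -32] -> [-2, 43, 28, 21, 19, 9, 30, 10, -36] -> [-2, 28, 30, 10, -36] -> [1, 31, 33, 13, -33] -> [2, 62, 66, 26, -66] -> [2, 62, 66] -> [7, 67, 71]
  [40, 39, -9, 10, 12] -> [36, 35, -13, 6, 8] -> [36, 6, 8] -> [39, 9, 11] -> [78, 18, 22] -> [78, 18, 22] -> [83, 23, 27]
  [29, -23, -22, 35, -13, -11] -> [25, -27, -26, 31, -17, -15] -> [-26] -> [-23] -> [-46] -> [-46] -> [-41]
  [14, -6, 47, -27] -> [10, -10, 43, -31] -> [10, -10] -> [13, -7] -> [26, -14] -> [26, -14] -> [31, -9]
  [1, -38, -49, 42, 47, -39] -> [-3, -42, -53, 38, 43, -43] -> [-42, 38] -> [-39, 41] -> [-78, 82] -> [-78, 82] -> [-73, 87]
  [10, -42, 2, 36, -33, 22, -41, 45] -> [6, -46, -2, 32, -37, 18, -45, 41] -> [6, -46, -2, 32, 18] -> [9, -43, 1, 35, 21] -> [18, -86, 2, 70, 42] -> [18, -86, 2] -> [23, -81, 7]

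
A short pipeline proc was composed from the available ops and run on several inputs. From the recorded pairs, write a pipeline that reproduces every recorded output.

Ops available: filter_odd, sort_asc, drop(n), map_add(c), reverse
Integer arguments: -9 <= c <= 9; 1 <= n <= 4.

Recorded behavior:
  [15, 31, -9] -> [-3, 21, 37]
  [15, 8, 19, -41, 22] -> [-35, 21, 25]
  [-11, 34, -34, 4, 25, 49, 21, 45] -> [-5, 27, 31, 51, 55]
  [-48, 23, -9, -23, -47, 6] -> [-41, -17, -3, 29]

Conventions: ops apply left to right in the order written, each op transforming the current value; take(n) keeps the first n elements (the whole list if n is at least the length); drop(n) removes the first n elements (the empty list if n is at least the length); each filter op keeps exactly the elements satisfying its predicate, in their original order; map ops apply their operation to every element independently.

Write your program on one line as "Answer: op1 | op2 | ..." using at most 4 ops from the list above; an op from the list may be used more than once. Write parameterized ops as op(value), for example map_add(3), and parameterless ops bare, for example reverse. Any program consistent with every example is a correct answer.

map_add(6) | reverse | sort_asc | filter_odd

Check, running the answer program on each example:
  [15, 31, -9] -> [21, 37, -3] -> [-3, 37, 21] -> [-3, 21, 37] -> [-3, 21, 37]
  [15, 8, 19, -41, 22] -> [21, 14, 25, -35, 28] -> [28, -35, 25, 14, 21] -> [-35, 14, 21, 25, 28] -> [-35, 21, 25]
  [-11, 34, -34, 4, 25, 49, 21, 45] -> [-5, 40, -28, 10, 31, 55, 27, 51] -> [51, 27, 55, 31, 10, -28, 40, -5] -> [-28, -5, 10, 27, 31, 40, 51, 55] -> [-5, 27, 31, 51, 55]
  [-48, 23, -9, -23, -47, 6] -> [-42, 29, -3, -17, -41, 12] -> [12, -41, -17, -3, 29, -42] -> [-42, -41, -17, -3, 12, 29] -> [-41, -17, -3, 29]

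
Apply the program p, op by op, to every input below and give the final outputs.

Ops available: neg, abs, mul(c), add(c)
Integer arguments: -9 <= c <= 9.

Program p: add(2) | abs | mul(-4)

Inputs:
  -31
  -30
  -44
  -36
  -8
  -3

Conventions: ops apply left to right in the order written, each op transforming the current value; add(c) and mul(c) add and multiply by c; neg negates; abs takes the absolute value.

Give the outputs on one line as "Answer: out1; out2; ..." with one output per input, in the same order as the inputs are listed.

Execution, op by op:
  -31 -> -29 -> 29 -> -116
  -30 -> -28 -> 28 -> -112
  -44 -> -42 -> 42 -> -168
  -36 -> -34 -> 34 -> -136
  -8 -> -6 -> 6 -> -24
  -3 -> -1 -> 1 -> -4

-116; -112; -168; -136; -24; -4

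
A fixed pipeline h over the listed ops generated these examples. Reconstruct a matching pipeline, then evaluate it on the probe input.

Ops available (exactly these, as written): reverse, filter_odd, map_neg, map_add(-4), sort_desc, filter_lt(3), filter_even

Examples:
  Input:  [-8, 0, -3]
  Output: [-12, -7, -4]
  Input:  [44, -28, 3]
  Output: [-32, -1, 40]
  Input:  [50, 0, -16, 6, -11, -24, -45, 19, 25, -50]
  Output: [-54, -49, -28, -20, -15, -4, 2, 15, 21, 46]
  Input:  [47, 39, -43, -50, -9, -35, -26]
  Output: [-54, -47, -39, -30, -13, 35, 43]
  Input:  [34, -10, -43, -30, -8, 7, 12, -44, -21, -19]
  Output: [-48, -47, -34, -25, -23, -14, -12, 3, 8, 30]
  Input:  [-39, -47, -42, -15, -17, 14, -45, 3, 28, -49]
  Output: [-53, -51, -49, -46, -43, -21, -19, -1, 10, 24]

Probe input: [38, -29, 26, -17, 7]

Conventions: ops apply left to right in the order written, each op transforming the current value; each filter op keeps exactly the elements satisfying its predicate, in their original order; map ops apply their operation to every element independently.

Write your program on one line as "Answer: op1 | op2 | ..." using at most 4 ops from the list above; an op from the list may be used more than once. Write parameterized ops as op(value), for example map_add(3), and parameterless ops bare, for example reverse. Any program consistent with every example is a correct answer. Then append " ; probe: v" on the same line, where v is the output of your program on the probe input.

sort_desc | map_add(-4) | reverse ; probe: [-33, -21, 3, 22, 34]

Check, running the answer program on each example:
  [-8, 0, -3] -> [0, -3, -8] -> [-4, -7, -12] -> [-12, -7, -4]
  [44, -28, 3] -> [44, 3, -28] -> [40, -1, -32] -> [-32, -1, 40]
  [50, 0, -16, 6, -11, -24, -45, 19, 25, -50] -> [50, 25, 19, 6, 0, -11, -16, -24, -45, -50] -> [46, 21, 15, 2, -4, -15, -20, -28, -49, -54] -> [-54, -49, -28, -20, -15, -4, 2, 15, 21, 46]
  [47, 39, -43, -50, -9, -35, -26] -> [47, 39, -9, -26, -35, -43, -50] -> [43, 35, -13, -30, -39, -47, -54] -> [-54, -47, -39, -30, -13, 35, 43]
  [34, -10, -43, -30, -8, 7, 12, -44, -21, -19] -> [34, 12, 7, -8, -10, -19, -21, -30, -43, -44] -> [30, 8, 3, -12, -14, -23, -25, -34, -47, -48] -> [-48, -47, -34, -25, -23, -14, -12, 3, 8, 30]
  [-39, -47, -42, -15, -17, 14, -45, 3, 28, -49] -> [28, 14, 3, -15, -17, -39, -42, -45, -47, -49] -> [24, 10, -1, -19, -21, -43, -46, -49, -51, -53] -> [-53, -51, -49, -46, -43, -21, -19, -1, 10, 24]
  probe: [38, -29, 26, -17, 7] -> [38, 26, 7, -17, -29] -> [34, 22, 3, -21, -33] -> [-33, -21, 3, 22, 34]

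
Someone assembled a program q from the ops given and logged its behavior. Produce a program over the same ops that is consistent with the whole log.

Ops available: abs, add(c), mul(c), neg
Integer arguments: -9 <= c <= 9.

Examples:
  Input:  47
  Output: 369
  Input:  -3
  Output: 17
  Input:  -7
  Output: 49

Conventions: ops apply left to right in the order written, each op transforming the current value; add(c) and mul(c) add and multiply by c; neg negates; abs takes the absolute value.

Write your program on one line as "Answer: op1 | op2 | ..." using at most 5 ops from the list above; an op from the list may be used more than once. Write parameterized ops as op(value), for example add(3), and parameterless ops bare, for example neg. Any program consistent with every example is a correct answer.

neg | abs | mul(8) | add(-7)

Check, running the answer program on each example:
  47 -> -47 -> 47 -> 376 -> 369
  -3 -> 3 -> 3 -> 24 -> 17
  -7 -> 7 -> 7 -> 56 -> 49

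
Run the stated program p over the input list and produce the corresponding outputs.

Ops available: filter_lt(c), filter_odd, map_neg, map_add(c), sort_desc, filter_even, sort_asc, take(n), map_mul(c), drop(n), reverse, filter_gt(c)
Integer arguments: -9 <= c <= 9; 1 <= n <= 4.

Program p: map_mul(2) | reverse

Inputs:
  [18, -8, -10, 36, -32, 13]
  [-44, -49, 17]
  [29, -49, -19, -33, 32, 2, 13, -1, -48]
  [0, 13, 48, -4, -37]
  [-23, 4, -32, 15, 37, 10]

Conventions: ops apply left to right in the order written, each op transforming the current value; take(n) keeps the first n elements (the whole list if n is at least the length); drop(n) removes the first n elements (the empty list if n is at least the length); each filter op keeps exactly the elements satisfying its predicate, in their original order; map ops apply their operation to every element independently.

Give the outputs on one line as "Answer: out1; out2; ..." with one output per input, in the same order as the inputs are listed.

Execution, op by op:
  [18, -8, -10, 36, -32, 13] -> [36, -16, -20, 72, -64, 26] -> [26, -64, 72, -20, -16, 36]
  [-44, -49, 17] -> [-88, -98, 34] -> [34, -98, -88]
  [29, -49, -19, -33, 32, 2, 13, -1, -48] -> [58, -98, -38, -66, 64, 4, 26, -2, -96] -> [-96, -2, 26, 4, 64, -66, -38, -98, 58]
  [0, 13, 48, -4, -37] -> [0, 26, 96, -8, -74] -> [-74, -8, 96, 26, 0]
  [-23, 4, -32, 15, 37, 10] -> [-46, 8, -64, 30, 74, 20] -> [20, 74, 30, -64, 8, -46]

[26, -64, 72, -20, -16, 36]; [34, -98, -88]; [-96, -2, 26, 4, 64, -66, -38, -98, 58]; [-74, -8, 96, 26, 0]; [20, 74, 30, -64, 8, -46]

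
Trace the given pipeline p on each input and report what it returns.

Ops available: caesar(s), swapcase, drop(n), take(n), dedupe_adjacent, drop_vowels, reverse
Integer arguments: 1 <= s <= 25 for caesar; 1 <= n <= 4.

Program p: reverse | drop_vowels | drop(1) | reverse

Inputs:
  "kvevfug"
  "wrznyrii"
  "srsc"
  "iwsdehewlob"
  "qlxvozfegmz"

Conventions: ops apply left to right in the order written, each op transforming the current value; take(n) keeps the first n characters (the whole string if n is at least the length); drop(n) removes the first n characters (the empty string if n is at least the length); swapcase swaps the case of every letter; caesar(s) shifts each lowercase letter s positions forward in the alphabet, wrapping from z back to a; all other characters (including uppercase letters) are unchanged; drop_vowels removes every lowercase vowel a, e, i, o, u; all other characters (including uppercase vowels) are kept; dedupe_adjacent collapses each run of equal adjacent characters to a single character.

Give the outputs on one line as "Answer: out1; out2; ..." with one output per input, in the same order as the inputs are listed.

Execution, op by op:
  "kvevfug" -> "gufvevk" -> "gfvvk" -> "fvvk" -> "kvvf"
  "wrznyrii" -> "iirynzrw" -> "rynzrw" -> "ynzrw" -> "wrzny"
  "srsc" -> "csrs" -> "csrs" -> "srs" -> "srs"
  "iwsdehewlob" -> "bolwehedswi" -> "blwhdsw" -> "lwhdsw" -> "wsdhwl"
  "qlxvozfegmz" -> "zmgefzovxlq" -> "zmgfzvxlq" -> "mgfzvxlq" -> "qlxvzfgm"

"kvvf"; "wrzny"; "srs"; "wsdhwl"; "qlxvzfgm"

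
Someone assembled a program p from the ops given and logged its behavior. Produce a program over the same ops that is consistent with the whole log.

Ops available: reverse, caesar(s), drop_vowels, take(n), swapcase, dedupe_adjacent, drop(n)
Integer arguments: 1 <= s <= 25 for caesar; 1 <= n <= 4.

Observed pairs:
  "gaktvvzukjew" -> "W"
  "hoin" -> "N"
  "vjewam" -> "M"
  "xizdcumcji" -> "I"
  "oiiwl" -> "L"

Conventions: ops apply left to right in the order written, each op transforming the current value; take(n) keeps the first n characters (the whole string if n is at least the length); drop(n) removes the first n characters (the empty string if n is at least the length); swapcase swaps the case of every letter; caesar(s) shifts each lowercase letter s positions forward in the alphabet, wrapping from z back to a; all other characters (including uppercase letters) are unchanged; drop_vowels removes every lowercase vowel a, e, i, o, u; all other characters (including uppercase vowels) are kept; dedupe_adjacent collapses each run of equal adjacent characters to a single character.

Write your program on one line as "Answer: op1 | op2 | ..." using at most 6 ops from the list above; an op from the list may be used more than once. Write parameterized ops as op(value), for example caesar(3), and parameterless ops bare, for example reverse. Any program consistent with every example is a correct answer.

dedupe_adjacent | reverse | take(3) | take(1) | swapcase

Check, running the answer program on each example:
  "gaktvvzukjew" -> "gaktvzukjew" -> "wejkuzvtkag" -> "wej" -> "w" -> "W"
  "hoin" -> "hoin" -> "nioh" -> "nio" -> "n" -> "N"
  "vjewam" -> "vjewam" -> "mawejv" -> "maw" -> "m" -> "M"
  "xizdcumcji" -> "xizdcumcji" -> "ijcmucdzix" -> "ijc" -> "i" -> "I"
  "oiiwl" -> "oiwl" -> "lwio" -> "lwi" -> "l" -> "L"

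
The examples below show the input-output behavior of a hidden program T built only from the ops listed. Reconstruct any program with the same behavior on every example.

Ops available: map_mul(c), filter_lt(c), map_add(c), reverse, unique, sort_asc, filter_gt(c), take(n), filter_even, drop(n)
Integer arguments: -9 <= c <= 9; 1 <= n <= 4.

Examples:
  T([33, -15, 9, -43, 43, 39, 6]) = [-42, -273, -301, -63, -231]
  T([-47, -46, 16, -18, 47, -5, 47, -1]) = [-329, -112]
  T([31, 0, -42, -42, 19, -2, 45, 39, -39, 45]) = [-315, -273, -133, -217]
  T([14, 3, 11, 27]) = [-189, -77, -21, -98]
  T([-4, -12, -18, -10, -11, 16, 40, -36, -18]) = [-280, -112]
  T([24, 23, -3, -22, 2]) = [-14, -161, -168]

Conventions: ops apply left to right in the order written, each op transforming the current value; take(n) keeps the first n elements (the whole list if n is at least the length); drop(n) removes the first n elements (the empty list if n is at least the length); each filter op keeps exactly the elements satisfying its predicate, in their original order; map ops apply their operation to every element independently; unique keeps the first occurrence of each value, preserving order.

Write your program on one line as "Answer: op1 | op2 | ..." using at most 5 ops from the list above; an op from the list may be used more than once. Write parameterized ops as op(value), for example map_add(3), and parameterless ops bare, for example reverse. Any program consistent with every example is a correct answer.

map_mul(-7) | filter_lt(0) | reverse | unique

Check, running the answer program on each example:
  [33, -15, 9, -43, 43, 39, 6] -> [-231, 105, -63, 301, -301, -273, -42] -> [-231, -63, -301, -273, -42] -> [-42, -273, -301, -63, -231] -> [-42, -273, -301, -63, -231]
  [-47, -46, 16, -18, 47, -5, 47, -1] -> [329, 322, -112, 126, -329, 35, -329, 7] -> [-112, -329, -329] -> [-329, -329, -112] -> [-329, -112]
  [31, 0, -42, -42, 19, -2, 45, 39, -39, 45] -> [-217, 0, 294, 294, -133, 14, -315, -273, 273, -315] -> [-217, -133, -315, -273, -315] -> [-315, -273, -315, -133, -217] -> [-315, -273, -133, -217]
  [14, 3, 11, 27] -> [-98, -21, -77, -189] -> [-98, -21, -77, -189] -> [-189, -77, -21, -98] -> [-189, -77, -21, -98]
  [-4, -12, -18, -10, -11, 16, 40, -36, -18] -> [28, 84, 126, 70, 77, -112, -280, 252, 126] -> [-112, -280] -> [-280, -112] -> [-280, -112]
  [24, 23, -3, -22, 2] -> [-168, -161, 21, 154, -14] -> [-168, -161, -14] -> [-14, -161, -168] -> [-14, -161, -168]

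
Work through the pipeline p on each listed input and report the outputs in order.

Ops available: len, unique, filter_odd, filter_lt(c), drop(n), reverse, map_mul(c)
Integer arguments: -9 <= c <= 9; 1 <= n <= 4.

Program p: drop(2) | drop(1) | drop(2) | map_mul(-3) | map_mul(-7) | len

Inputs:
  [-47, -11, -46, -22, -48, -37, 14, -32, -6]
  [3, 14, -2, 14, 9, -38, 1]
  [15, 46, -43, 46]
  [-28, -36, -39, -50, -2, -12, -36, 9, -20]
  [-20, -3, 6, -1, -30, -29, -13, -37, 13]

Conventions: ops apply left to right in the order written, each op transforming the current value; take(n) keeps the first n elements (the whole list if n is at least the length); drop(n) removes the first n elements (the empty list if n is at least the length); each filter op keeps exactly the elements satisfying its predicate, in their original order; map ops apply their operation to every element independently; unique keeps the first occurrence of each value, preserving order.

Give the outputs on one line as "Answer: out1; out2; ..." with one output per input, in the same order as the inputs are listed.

Execution, op by op:
  [-47, -11, -46, -22, -48, -37, 14, -32, -6] -> [-46, -22, -48, -37, 14, -32, -6] -> [-22, -48, -37, 14, -32, -6] -> [-37, 14, -32, -6] -> [111, -42, 96, 18] -> [-777, 294, -672, -126] -> 4
  [3, 14, -2, 14, 9, -38, 1] -> [-2, 14, 9, -38, 1] -> [14, 9, -38, 1] -> [-38, 1] -> [114, -3] -> [-798, 21] -> 2
  [15, 46, -43, 46] -> [-43, 46] -> [46] -> [] -> [] -> [] -> 0
  [-28, -36, -39, -50, -2, -12, -36, 9, -20] -> [-39, -50, -2, -12, -36, 9, -20] -> [-50, -2, -12, -36, 9, -20] -> [-12, -36, 9, -20] -> [36, 108, -27, 60] -> [-252, -756, 189, -420] -> 4
  [-20, -3, 6, -1, -30, -29, -13, -37, 13] -> [6, -1, -30, -29, -13, -37, 13] -> [-1, -30, -29, -13, -37, 13] -> [-29, -13, -37, 13] -> [87, 39, 111, -39] -> [-609, -273, -777, 273] -> 4

4; 2; 0; 4; 4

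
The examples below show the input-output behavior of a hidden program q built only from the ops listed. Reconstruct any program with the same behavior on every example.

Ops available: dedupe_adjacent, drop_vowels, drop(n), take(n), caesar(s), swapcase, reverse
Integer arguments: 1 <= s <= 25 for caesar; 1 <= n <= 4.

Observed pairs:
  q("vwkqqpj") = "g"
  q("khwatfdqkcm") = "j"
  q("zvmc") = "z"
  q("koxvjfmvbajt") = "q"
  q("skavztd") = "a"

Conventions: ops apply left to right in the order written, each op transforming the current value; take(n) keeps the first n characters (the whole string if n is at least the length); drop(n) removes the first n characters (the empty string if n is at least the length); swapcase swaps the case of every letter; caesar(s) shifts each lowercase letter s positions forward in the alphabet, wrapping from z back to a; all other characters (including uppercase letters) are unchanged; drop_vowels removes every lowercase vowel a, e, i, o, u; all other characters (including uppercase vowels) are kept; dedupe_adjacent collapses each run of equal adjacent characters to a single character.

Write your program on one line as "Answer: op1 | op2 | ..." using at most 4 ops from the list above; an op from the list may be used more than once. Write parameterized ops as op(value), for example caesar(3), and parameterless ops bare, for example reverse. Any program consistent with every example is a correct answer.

caesar(23) | reverse | take(1)

Check, running the answer program on each example:
  "vwkqqpj" -> "sthnnmg" -> "gmnnhts" -> "g"
  "khwatfdqkcm" -> "hetxqcanhzj" -> "jzhnacqxteh" -> "j"
  "zvmc" -> "wsjz" -> "zjsw" -> "z"
  "koxvjfmvbajt" -> "hlusgcjsyxgq" -> "qgxysjcgsulh" -> "q"
  "skavztd" -> "phxswqa" -> "aqwsxhp" -> "a"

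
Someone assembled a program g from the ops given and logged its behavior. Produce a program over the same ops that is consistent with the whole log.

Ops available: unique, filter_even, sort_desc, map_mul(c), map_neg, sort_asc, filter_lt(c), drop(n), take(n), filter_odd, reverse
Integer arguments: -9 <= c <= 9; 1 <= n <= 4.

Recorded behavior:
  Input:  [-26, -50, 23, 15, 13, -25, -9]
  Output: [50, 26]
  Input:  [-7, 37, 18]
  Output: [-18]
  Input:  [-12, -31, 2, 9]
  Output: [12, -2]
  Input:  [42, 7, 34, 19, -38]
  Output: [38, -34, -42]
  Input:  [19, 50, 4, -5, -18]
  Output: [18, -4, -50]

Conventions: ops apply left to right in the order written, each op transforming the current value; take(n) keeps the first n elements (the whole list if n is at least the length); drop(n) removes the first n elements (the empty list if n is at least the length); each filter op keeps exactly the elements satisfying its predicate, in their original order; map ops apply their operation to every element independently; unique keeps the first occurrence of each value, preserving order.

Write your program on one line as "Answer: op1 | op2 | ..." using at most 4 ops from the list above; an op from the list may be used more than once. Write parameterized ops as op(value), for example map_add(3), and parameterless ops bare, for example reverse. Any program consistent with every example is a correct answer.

sort_asc | filter_even | map_neg

Check, running the answer program on each example:
  [-26, -50, 23, 15, 13, -25, -9] -> [-50, -26, -25, -9, 13, 15, 23] -> [-50, -26] -> [50, 26]
  [-7, 37, 18] -> [-7, 18, 37] -> [18] -> [-18]
  [-12, -31, 2, 9] -> [-31, -12, 2, 9] -> [-12, 2] -> [12, -2]
  [42, 7, 34, 19, -38] -> [-38, 7, 19, 34, 42] -> [-38, 34, 42] -> [38, -34, -42]
  [19, 50, 4, -5, -18] -> [-18, -5, 4, 19, 50] -> [-18, 4, 50] -> [18, -4, -50]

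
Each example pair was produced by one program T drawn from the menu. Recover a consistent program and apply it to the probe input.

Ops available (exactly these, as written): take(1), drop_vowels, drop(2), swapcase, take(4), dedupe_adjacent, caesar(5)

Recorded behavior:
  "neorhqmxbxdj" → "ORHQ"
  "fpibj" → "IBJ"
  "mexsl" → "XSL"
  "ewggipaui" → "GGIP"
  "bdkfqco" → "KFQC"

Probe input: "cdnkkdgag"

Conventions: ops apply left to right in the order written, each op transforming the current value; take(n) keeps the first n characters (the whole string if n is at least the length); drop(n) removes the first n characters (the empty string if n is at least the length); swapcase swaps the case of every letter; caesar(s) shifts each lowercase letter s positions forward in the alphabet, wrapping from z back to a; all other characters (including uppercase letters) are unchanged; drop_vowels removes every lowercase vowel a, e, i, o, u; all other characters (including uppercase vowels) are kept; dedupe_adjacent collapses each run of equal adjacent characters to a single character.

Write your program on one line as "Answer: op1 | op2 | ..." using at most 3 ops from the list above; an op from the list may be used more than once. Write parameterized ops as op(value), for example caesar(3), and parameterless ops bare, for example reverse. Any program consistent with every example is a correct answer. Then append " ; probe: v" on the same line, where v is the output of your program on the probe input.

swapcase | drop(2) | take(4) ; probe: "NKKD"

Check, running the answer program on each example:
  "neorhqmxbxdj" -> "NEORHQMXBXDJ" -> "ORHQMXBXDJ" -> "ORHQ"
  "fpibj" -> "FPIBJ" -> "IBJ" -> "IBJ"
  "mexsl" -> "MEXSL" -> "XSL" -> "XSL"
  "ewggipaui" -> "EWGGIPAUI" -> "GGIPAUI" -> "GGIP"
  "bdkfqco" -> "BDKFQCO" -> "KFQCO" -> "KFQC"
  probe: "cdnkkdgag" -> "CDNKKDGAG" -> "NKKDGAG" -> "NKKD"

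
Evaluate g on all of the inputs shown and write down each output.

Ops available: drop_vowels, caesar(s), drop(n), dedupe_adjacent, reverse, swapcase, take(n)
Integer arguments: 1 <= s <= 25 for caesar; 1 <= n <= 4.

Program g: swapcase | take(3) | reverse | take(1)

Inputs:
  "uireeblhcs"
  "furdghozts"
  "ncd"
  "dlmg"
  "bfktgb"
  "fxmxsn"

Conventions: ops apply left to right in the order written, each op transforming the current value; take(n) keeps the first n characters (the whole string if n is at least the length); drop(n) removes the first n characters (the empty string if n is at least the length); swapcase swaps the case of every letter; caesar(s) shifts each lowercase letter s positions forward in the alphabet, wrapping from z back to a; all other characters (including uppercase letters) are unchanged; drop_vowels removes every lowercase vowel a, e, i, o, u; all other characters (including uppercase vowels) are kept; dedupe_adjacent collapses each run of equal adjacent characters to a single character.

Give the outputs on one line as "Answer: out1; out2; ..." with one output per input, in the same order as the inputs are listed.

Execution, op by op:
  "uireeblhcs" -> "UIREEBLHCS" -> "UIR" -> "RIU" -> "R"
  "furdghozts" -> "FURDGHOZTS" -> "FUR" -> "RUF" -> "R"
  "ncd" -> "NCD" -> "NCD" -> "DCN" -> "D"
  "dlmg" -> "DLMG" -> "DLM" -> "MLD" -> "M"
  "bfktgb" -> "BFKTGB" -> "BFK" -> "KFB" -> "K"
  "fxmxsn" -> "FXMXSN" -> "FXM" -> "MXF" -> "M"

"R"; "R"; "D"; "M"; "K"; "M"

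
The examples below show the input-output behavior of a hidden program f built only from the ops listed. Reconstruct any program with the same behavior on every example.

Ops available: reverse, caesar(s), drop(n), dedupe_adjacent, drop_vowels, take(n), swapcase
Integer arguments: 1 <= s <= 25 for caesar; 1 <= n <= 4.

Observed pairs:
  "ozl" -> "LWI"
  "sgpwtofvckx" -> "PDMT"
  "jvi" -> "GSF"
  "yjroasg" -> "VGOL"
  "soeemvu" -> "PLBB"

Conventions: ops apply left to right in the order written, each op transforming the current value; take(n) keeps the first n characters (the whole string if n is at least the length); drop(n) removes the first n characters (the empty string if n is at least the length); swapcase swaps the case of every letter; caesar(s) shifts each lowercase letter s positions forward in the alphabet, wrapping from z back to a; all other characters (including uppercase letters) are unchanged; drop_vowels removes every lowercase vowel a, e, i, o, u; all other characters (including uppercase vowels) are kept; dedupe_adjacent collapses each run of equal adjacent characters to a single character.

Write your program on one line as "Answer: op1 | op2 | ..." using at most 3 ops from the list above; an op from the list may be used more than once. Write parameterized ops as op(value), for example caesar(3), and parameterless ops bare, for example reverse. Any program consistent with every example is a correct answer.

take(4) | caesar(23) | swapcase

Check, running the answer program on each example:
  "ozl" -> "ozl" -> "lwi" -> "LWI"
  "sgpwtofvckx" -> "sgpw" -> "pdmt" -> "PDMT"
  "jvi" -> "jvi" -> "gsf" -> "GSF"
  "yjroasg" -> "yjro" -> "vgol" -> "VGOL"
  "soeemvu" -> "soee" -> "plbb" -> "PLBB"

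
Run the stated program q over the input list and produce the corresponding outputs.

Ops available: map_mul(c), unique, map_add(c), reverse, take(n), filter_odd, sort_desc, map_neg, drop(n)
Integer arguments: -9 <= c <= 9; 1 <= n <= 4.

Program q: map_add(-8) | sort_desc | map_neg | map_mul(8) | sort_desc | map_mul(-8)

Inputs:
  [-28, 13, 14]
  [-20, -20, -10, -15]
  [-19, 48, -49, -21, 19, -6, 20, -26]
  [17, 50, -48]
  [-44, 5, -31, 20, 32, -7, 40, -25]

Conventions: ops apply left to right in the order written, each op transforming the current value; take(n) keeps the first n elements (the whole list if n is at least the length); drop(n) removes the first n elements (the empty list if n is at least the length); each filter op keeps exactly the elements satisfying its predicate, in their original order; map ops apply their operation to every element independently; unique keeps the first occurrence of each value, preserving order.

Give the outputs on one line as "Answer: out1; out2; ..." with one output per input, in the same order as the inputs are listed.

Execution, op by op:
  [-28, 13, 14] -> [-36, 5, 6] -> [6, 5, -36] -> [-6, -5, 36] -> [-48, -40, 288] -> [288, -40, -48] -> [-2304, 320, 384]
  [-20, -20, -10, -15] -> [-28, -28, -18, -23] -> [-18, -23, -28, -28] -> [18, 23, 28, 28] -> [144, 184, 224, 224] -> [224, 224, 184, 144] -> [-1792, -1792, -1472, -1152]
  [-19, 48, -49, -21, 19, -6, 20, -26] -> [-27, 40, -57, -29, 11, -14, 12, -34] -> [40, 12, 11, -14, -27, -29, -34, -57] -> [-40, -12, -11, 14, 27, 29, 34, 57] -> [-320, -96, -88, 112, 216, 232, 272, 456] -> [456, 272, 232, 216, 112, -88, -96, -320] -> [-3648, -2176, -1856, -1728, -896, 704, 768, 2560]
  [17, 50, -48] -> [9, 42, -56] -> [42, 9, -56] -> [-42, -9, 56] -> [-336, -72, 448] -> [448, -72, -336] -> [-3584, 576, 2688]
  [-44, 5, -31, 20, 32, -7, 40, -25] -> [-52, -3, -39, 12, 24, -15, 32, -33] -> [32, 24, 12, -3, -15, -33, -39, -52] -> [-32, -24, -12, 3, 15, 33, 39, 52] -> [-256, -192, -96, 24, 120, 264, 312, 416] -> [416, 312, 264, 120, 24, -96, -192, -256] -> [-3328, -2496, -2112, -960, -192, 768, 1536, 2048]

[-2304, 320, 384]; [-1792, -1792, -1472, -1152]; [-3648, -2176, -1856, -1728, -896, 704, 768, 2560]; [-3584, 576, 2688]; [-3328, -2496, -2112, -960, -192, 768, 1536, 2048]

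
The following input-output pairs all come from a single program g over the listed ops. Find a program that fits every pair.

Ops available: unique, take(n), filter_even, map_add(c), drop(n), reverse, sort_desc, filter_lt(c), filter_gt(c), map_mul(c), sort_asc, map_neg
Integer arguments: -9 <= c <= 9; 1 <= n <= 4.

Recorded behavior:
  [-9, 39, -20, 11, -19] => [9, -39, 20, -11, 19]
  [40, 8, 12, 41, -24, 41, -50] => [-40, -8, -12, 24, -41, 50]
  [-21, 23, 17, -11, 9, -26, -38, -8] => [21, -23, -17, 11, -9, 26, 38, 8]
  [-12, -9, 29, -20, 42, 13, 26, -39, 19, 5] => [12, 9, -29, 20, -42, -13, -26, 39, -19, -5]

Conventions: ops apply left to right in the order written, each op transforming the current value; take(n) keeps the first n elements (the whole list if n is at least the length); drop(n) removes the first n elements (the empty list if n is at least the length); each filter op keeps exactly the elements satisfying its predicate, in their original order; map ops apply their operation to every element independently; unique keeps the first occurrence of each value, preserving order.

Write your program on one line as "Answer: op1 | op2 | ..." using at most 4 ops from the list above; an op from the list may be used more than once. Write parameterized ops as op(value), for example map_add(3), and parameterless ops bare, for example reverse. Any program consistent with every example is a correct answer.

reverse | unique | map_neg | reverse

Check, running the answer program on each example:
  [-9, 39, -20, 11, -19] -> [-19, 11, -20, 39, -9] -> [-19, 11, -20, 39, -9] -> [19, -11, 20, -39, 9] -> [9, -39, 20, -11, 19]
  [40, 8, 12, 41, -24, 41, -50] -> [-50, 41, -24, 41, 12, 8, 40] -> [-50, 41, -24, 12, 8, 40] -> [50, -41, 24, -12, -8, -40] -> [-40, -8, -12, 24, -41, 50]
  [-21, 23, 17, -11, 9, -26, -38, -8] -> [-8, -38, -26, 9, -11, 17, 23, -21] -> [-8, -38, -26, 9, -11, 17, 23, -21] -> [8, 38, 26, -9, 11, -17, -23, 21] -> [21, -23, -17, 11, -9, 26, 38, 8]
  [-12, -9, 29, -20, 42, 13, 26, -39, 19, 5] -> [5, 19, -39, 26, 13, 42, -20, 29, -9, -12] -> [5, 19, -39, 26, 13, 42, -20, 29, -9, -12] -> [-5, -19, 39, -26, -13, -42, 20, -29, 9, 12] -> [12, 9, -29, 20, -42, -13, -26, 39, -19, -5]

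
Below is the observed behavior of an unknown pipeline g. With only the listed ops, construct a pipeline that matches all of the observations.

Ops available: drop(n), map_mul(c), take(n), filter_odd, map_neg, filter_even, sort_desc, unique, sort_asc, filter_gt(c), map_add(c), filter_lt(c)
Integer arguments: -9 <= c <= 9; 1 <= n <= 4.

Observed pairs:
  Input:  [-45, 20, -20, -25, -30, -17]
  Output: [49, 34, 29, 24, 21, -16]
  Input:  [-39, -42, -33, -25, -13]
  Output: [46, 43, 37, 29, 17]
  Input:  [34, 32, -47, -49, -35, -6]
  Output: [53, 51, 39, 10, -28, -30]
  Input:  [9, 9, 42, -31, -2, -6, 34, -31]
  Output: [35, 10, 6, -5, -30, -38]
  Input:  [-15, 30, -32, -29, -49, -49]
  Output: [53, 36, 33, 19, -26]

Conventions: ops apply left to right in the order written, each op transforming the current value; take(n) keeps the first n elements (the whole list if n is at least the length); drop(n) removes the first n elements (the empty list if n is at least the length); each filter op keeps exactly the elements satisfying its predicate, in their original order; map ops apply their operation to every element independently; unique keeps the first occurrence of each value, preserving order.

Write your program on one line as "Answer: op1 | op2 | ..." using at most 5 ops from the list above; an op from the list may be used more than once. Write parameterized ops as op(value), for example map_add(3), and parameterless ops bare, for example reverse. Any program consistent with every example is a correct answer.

sort_asc | map_add(-4) | map_neg | unique

Check, running the answer program on each example:
  [-45, 20, -20, -25, -30, -17] -> [-45, -30, -25, -20, -17, 20] -> [-49, -34, -29, -24, -21, 16] -> [49, 34, 29, 24, 21, -16] -> [49, 34, 29, 24, 21, -16]
  [-39, -42, -33, -25, -13] -> [-42, -39, -33, -25, -13] -> [-46, -43, -37, -29, -17] -> [46, 43, 37, 29, 17] -> [46, 43, 37, 29, 17]
  [34, 32, -47, -49, -35, -6] -> [-49, -47, -35, -6, 32, 34] -> [-53, -51, -39, -10, 28, 30] -> [53, 51, 39, 10, -28, -30] -> [53, 51, 39, 10, -28, -30]
  [9, 9, 42, -31, -2, -6, 34, -31] -> [-31, -31, -6, -2, 9, 9, 34, 42] -> [-35, -35, -10, -6, 5, 5, 30, 38] -> [35, 35, 10, 6, -5, -5, -30, -38] -> [35, 10, 6, -5, -30, -38]
  [-15, 30, -32, -29, -49, -49] -> [-49, -49, -32, -29, -15, 30] -> [-53, -53, -36, -33, -19, 26] -> [53, 53, 36, 33, 19, -26] -> [53, 36, 33, 19, -26]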